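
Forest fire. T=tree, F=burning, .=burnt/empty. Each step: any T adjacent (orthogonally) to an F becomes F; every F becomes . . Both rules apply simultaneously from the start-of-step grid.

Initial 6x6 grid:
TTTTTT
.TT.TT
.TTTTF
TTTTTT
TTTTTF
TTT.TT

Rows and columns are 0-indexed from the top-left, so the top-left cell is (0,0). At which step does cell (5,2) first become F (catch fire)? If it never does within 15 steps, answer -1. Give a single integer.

Step 1: cell (5,2)='T' (+5 fires, +2 burnt)
Step 2: cell (5,2)='T' (+6 fires, +5 burnt)
Step 3: cell (5,2)='T' (+4 fires, +6 burnt)
Step 4: cell (5,2)='F' (+6 fires, +4 burnt)
  -> target ignites at step 4
Step 5: cell (5,2)='.' (+5 fires, +6 burnt)
Step 6: cell (5,2)='.' (+3 fires, +5 burnt)
Step 7: cell (5,2)='.' (+1 fires, +3 burnt)
Step 8: cell (5,2)='.' (+0 fires, +1 burnt)
  fire out at step 8

4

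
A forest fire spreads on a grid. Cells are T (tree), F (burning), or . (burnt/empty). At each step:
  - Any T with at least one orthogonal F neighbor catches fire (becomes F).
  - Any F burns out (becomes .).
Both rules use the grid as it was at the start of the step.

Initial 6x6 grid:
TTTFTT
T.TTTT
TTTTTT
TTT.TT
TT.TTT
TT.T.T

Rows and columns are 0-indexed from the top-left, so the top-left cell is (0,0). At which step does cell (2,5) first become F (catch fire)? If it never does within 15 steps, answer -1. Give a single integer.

Step 1: cell (2,5)='T' (+3 fires, +1 burnt)
Step 2: cell (2,5)='T' (+5 fires, +3 burnt)
Step 3: cell (2,5)='T' (+4 fires, +5 burnt)
Step 4: cell (2,5)='F' (+5 fires, +4 burnt)
  -> target ignites at step 4
Step 5: cell (2,5)='.' (+4 fires, +5 burnt)
Step 6: cell (2,5)='.' (+4 fires, +4 burnt)
Step 7: cell (2,5)='.' (+4 fires, +4 burnt)
Step 8: cell (2,5)='.' (+1 fires, +4 burnt)
Step 9: cell (2,5)='.' (+0 fires, +1 burnt)
  fire out at step 9

4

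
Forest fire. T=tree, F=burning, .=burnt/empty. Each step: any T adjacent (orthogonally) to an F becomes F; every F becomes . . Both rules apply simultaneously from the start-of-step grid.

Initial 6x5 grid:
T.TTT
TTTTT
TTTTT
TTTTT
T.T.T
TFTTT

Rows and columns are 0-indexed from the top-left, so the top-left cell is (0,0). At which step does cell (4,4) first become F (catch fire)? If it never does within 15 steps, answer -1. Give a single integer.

Step 1: cell (4,4)='T' (+2 fires, +1 burnt)
Step 2: cell (4,4)='T' (+3 fires, +2 burnt)
Step 3: cell (4,4)='T' (+3 fires, +3 burnt)
Step 4: cell (4,4)='F' (+5 fires, +3 burnt)
  -> target ignites at step 4
Step 5: cell (4,4)='.' (+5 fires, +5 burnt)
Step 6: cell (4,4)='.' (+5 fires, +5 burnt)
Step 7: cell (4,4)='.' (+2 fires, +5 burnt)
Step 8: cell (4,4)='.' (+1 fires, +2 burnt)
Step 9: cell (4,4)='.' (+0 fires, +1 burnt)
  fire out at step 9

4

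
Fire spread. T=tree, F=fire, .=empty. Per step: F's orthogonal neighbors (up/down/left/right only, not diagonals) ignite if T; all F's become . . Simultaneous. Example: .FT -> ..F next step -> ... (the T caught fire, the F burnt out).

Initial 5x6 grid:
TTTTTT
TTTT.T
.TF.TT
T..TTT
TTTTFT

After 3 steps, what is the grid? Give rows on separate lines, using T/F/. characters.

Step 1: 5 trees catch fire, 2 burn out
  TTTTTT
  TTFT.T
  .F..TT
  T..TFT
  TTTF.F
Step 2: 7 trees catch fire, 5 burn out
  TTFTTT
  TF.F.T
  ....FT
  T..F.F
  TTF...
Step 3: 5 trees catch fire, 7 burn out
  TF.FTT
  F....T
  .....F
  T.....
  TF....

TF.FTT
F....T
.....F
T.....
TF....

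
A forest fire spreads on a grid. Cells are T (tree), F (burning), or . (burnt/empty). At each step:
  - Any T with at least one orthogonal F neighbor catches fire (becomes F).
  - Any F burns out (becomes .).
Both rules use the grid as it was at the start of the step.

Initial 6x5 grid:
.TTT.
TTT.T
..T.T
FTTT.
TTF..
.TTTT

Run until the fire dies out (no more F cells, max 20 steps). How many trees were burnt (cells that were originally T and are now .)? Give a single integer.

Answer: 16

Derivation:
Step 1: +5 fires, +2 burnt (F count now 5)
Step 2: +4 fires, +5 burnt (F count now 4)
Step 3: +2 fires, +4 burnt (F count now 2)
Step 4: +2 fires, +2 burnt (F count now 2)
Step 5: +3 fires, +2 burnt (F count now 3)
Step 6: +0 fires, +3 burnt (F count now 0)
Fire out after step 6
Initially T: 18, now '.': 28
Total burnt (originally-T cells now '.'): 16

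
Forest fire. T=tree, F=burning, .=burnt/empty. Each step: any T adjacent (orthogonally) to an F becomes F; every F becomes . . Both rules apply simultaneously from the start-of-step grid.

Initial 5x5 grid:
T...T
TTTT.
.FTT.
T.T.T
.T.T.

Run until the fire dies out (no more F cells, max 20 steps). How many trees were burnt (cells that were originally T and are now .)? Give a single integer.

Answer: 8

Derivation:
Step 1: +2 fires, +1 burnt (F count now 2)
Step 2: +4 fires, +2 burnt (F count now 4)
Step 3: +2 fires, +4 burnt (F count now 2)
Step 4: +0 fires, +2 burnt (F count now 0)
Fire out after step 4
Initially T: 13, now '.': 20
Total burnt (originally-T cells now '.'): 8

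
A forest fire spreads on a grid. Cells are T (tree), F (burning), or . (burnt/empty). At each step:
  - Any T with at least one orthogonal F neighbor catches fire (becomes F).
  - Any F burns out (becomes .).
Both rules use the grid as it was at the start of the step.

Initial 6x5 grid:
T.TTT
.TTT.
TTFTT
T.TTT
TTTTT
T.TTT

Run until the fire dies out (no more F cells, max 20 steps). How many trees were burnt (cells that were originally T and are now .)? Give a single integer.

Answer: 23

Derivation:
Step 1: +4 fires, +1 burnt (F count now 4)
Step 2: +7 fires, +4 burnt (F count now 7)
Step 3: +6 fires, +7 burnt (F count now 6)
Step 4: +4 fires, +6 burnt (F count now 4)
Step 5: +2 fires, +4 burnt (F count now 2)
Step 6: +0 fires, +2 burnt (F count now 0)
Fire out after step 6
Initially T: 24, now '.': 29
Total burnt (originally-T cells now '.'): 23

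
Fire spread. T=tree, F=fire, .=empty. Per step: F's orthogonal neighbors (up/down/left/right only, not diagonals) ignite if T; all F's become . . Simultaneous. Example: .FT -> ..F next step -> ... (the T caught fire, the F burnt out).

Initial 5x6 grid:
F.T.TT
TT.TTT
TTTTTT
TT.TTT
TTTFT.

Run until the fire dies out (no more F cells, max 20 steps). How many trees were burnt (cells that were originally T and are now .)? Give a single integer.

Answer: 22

Derivation:
Step 1: +4 fires, +2 burnt (F count now 4)
Step 2: +5 fires, +4 burnt (F count now 5)
Step 3: +8 fires, +5 burnt (F count now 8)
Step 4: +2 fires, +8 burnt (F count now 2)
Step 5: +2 fires, +2 burnt (F count now 2)
Step 6: +1 fires, +2 burnt (F count now 1)
Step 7: +0 fires, +1 burnt (F count now 0)
Fire out after step 7
Initially T: 23, now '.': 29
Total burnt (originally-T cells now '.'): 22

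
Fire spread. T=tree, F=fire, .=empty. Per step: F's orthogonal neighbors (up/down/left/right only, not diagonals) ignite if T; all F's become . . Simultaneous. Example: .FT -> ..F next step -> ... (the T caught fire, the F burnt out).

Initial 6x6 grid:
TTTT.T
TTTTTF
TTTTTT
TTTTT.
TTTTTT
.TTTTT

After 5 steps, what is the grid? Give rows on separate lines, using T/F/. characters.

Step 1: 3 trees catch fire, 1 burn out
  TTTT.F
  TTTTF.
  TTTTTF
  TTTTT.
  TTTTTT
  .TTTTT
Step 2: 2 trees catch fire, 3 burn out
  TTTT..
  TTTF..
  TTTTF.
  TTTTT.
  TTTTTT
  .TTTTT
Step 3: 4 trees catch fire, 2 burn out
  TTTF..
  TTF...
  TTTF..
  TTTTF.
  TTTTTT
  .TTTTT
Step 4: 5 trees catch fire, 4 burn out
  TTF...
  TF....
  TTF...
  TTTF..
  TTTTFT
  .TTTTT
Step 5: 7 trees catch fire, 5 burn out
  TF....
  F.....
  TF....
  TTF...
  TTTF.F
  .TTTFT

TF....
F.....
TF....
TTF...
TTTF.F
.TTTFT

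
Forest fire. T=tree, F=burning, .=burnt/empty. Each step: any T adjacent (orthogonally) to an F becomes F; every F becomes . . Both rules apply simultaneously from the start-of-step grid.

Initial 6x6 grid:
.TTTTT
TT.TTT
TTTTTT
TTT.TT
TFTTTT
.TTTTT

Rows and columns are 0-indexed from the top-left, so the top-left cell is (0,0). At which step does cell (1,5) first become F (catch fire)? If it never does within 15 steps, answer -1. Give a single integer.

Step 1: cell (1,5)='T' (+4 fires, +1 burnt)
Step 2: cell (1,5)='T' (+5 fires, +4 burnt)
Step 3: cell (1,5)='T' (+5 fires, +5 burnt)
Step 4: cell (1,5)='T' (+6 fires, +5 burnt)
Step 5: cell (1,5)='T' (+5 fires, +6 burnt)
Step 6: cell (1,5)='T' (+3 fires, +5 burnt)
Step 7: cell (1,5)='F' (+2 fires, +3 burnt)
  -> target ignites at step 7
Step 8: cell (1,5)='.' (+1 fires, +2 burnt)
Step 9: cell (1,5)='.' (+0 fires, +1 burnt)
  fire out at step 9

7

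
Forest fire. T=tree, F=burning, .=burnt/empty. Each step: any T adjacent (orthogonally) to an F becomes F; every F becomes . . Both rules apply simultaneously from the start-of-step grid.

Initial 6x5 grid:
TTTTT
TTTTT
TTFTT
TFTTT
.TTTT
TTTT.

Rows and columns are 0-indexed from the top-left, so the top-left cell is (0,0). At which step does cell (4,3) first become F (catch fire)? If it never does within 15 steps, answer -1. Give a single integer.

Step 1: cell (4,3)='T' (+6 fires, +2 burnt)
Step 2: cell (4,3)='T' (+8 fires, +6 burnt)
Step 3: cell (4,3)='F' (+8 fires, +8 burnt)
  -> target ignites at step 3
Step 4: cell (4,3)='.' (+4 fires, +8 burnt)
Step 5: cell (4,3)='.' (+0 fires, +4 burnt)
  fire out at step 5

3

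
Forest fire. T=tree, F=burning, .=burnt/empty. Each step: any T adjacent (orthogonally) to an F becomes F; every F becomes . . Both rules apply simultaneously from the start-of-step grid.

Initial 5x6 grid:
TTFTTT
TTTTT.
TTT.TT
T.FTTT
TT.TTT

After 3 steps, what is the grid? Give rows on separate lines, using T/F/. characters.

Step 1: 5 trees catch fire, 2 burn out
  TF.FTT
  TTFTT.
  TTF.TT
  T..FTT
  TT.TTT
Step 2: 7 trees catch fire, 5 burn out
  F...FT
  TF.FT.
  TF..TT
  T...FT
  TT.FTT
Step 3: 7 trees catch fire, 7 burn out
  .....F
  F...F.
  F...FT
  T....F
  TT..FT

.....F
F...F.
F...FT
T....F
TT..FT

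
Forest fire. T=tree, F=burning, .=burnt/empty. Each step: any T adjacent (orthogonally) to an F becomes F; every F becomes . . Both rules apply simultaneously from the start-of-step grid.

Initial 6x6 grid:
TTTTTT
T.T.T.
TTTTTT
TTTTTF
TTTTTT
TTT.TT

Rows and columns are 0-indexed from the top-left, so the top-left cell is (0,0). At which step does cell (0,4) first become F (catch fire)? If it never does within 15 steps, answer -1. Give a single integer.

Step 1: cell (0,4)='T' (+3 fires, +1 burnt)
Step 2: cell (0,4)='T' (+4 fires, +3 burnt)
Step 3: cell (0,4)='T' (+5 fires, +4 burnt)
Step 4: cell (0,4)='F' (+4 fires, +5 burnt)
  -> target ignites at step 4
Step 5: cell (0,4)='.' (+7 fires, +4 burnt)
Step 6: cell (0,4)='.' (+4 fires, +7 burnt)
Step 7: cell (0,4)='.' (+3 fires, +4 burnt)
Step 8: cell (0,4)='.' (+1 fires, +3 burnt)
Step 9: cell (0,4)='.' (+0 fires, +1 burnt)
  fire out at step 9

4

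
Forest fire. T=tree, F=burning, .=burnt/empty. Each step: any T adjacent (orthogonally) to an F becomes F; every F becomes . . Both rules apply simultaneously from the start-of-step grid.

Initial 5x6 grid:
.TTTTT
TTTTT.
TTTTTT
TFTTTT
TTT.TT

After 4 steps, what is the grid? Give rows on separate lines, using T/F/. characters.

Step 1: 4 trees catch fire, 1 burn out
  .TTTTT
  TTTTT.
  TFTTTT
  F.FTTT
  TFT.TT
Step 2: 6 trees catch fire, 4 burn out
  .TTTTT
  TFTTT.
  F.FTTT
  ...FTT
  F.F.TT
Step 3: 5 trees catch fire, 6 burn out
  .FTTTT
  F.FTT.
  ...FTT
  ....FT
  ....TT
Step 4: 5 trees catch fire, 5 burn out
  ..FTTT
  ...FT.
  ....FT
  .....F
  ....FT

..FTTT
...FT.
....FT
.....F
....FT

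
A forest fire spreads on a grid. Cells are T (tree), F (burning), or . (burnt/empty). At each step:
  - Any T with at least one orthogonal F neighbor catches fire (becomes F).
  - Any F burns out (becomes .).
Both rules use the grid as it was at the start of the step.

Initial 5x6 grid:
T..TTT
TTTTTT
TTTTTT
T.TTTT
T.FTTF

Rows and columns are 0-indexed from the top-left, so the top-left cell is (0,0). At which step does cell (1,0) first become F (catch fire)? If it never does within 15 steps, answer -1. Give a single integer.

Step 1: cell (1,0)='T' (+4 fires, +2 burnt)
Step 2: cell (1,0)='T' (+4 fires, +4 burnt)
Step 3: cell (1,0)='T' (+5 fires, +4 burnt)
Step 4: cell (1,0)='T' (+5 fires, +5 burnt)
Step 5: cell (1,0)='F' (+4 fires, +5 burnt)
  -> target ignites at step 5
Step 6: cell (1,0)='.' (+2 fires, +4 burnt)
Step 7: cell (1,0)='.' (+0 fires, +2 burnt)
  fire out at step 7

5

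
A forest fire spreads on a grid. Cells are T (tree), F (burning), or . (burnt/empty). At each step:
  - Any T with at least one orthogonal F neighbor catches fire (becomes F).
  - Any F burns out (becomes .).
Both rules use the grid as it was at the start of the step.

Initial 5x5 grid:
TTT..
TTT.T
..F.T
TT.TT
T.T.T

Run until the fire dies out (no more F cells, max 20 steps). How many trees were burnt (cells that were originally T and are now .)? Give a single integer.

Answer: 6

Derivation:
Step 1: +1 fires, +1 burnt (F count now 1)
Step 2: +2 fires, +1 burnt (F count now 2)
Step 3: +2 fires, +2 burnt (F count now 2)
Step 4: +1 fires, +2 burnt (F count now 1)
Step 5: +0 fires, +1 burnt (F count now 0)
Fire out after step 5
Initially T: 15, now '.': 16
Total burnt (originally-T cells now '.'): 6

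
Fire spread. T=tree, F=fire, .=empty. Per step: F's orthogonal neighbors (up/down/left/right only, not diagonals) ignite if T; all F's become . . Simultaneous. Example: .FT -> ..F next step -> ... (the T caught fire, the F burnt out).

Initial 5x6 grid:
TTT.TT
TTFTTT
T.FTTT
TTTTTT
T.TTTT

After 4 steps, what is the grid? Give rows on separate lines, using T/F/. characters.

Step 1: 5 trees catch fire, 2 burn out
  TTF.TT
  TF.FTT
  T..FTT
  TTFTTT
  T.TTTT
Step 2: 7 trees catch fire, 5 burn out
  TF..TT
  F...FT
  T...FT
  TF.FTT
  T.FTTT
Step 3: 8 trees catch fire, 7 burn out
  F...FT
  .....F
  F....F
  F...FT
  T..FTT
Step 4: 4 trees catch fire, 8 burn out
  .....F
  ......
  ......
  .....F
  F...FT

.....F
......
......
.....F
F...FT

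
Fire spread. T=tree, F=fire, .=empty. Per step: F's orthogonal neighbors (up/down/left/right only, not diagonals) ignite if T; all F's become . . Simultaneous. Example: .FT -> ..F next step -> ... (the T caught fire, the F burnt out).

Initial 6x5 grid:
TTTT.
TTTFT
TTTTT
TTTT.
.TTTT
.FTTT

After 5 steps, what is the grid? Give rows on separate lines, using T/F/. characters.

Step 1: 6 trees catch fire, 2 burn out
  TTTF.
  TTF.F
  TTTFT
  TTTT.
  .FTTT
  ..FTT
Step 2: 8 trees catch fire, 6 burn out
  TTF..
  TF...
  TTF.F
  TFTF.
  ..FTT
  ...FT
Step 3: 7 trees catch fire, 8 burn out
  TF...
  F....
  TF...
  F.F..
  ...FT
  ....F
Step 4: 3 trees catch fire, 7 burn out
  F....
  .....
  F....
  .....
  ....F
  .....
Step 5: 0 trees catch fire, 3 burn out
  .....
  .....
  .....
  .....
  .....
  .....

.....
.....
.....
.....
.....
.....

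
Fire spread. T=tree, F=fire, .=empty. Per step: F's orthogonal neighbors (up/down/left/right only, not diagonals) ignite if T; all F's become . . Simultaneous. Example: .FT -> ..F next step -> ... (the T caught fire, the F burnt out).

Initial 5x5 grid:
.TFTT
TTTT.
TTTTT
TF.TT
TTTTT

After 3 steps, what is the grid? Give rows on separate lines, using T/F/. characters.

Step 1: 6 trees catch fire, 2 burn out
  .F.FT
  TTFT.
  TFTTT
  F..TT
  TFTTT
Step 2: 7 trees catch fire, 6 burn out
  ....F
  TF.F.
  F.FTT
  ...TT
  F.FTT
Step 3: 3 trees catch fire, 7 burn out
  .....
  F....
  ...FT
  ...TT
  ...FT

.....
F....
...FT
...TT
...FT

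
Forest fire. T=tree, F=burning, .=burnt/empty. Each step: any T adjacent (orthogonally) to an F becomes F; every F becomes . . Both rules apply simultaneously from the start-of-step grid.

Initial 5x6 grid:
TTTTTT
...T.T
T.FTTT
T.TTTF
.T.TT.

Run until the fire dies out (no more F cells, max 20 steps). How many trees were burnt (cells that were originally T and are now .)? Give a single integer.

Step 1: +4 fires, +2 burnt (F count now 4)
Step 2: +5 fires, +4 burnt (F count now 5)
Step 3: +3 fires, +5 burnt (F count now 3)
Step 4: +2 fires, +3 burnt (F count now 2)
Step 5: +1 fires, +2 burnt (F count now 1)
Step 6: +1 fires, +1 burnt (F count now 1)
Step 7: +0 fires, +1 burnt (F count now 0)
Fire out after step 7
Initially T: 19, now '.': 27
Total burnt (originally-T cells now '.'): 16

Answer: 16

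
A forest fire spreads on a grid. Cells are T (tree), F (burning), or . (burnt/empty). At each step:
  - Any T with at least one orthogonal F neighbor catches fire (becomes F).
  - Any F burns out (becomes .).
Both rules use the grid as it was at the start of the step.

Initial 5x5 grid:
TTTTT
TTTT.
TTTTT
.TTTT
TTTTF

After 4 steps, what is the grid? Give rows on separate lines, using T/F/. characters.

Step 1: 2 trees catch fire, 1 burn out
  TTTTT
  TTTT.
  TTTTT
  .TTTF
  TTTF.
Step 2: 3 trees catch fire, 2 burn out
  TTTTT
  TTTT.
  TTTTF
  .TTF.
  TTF..
Step 3: 3 trees catch fire, 3 burn out
  TTTTT
  TTTT.
  TTTF.
  .TF..
  TF...
Step 4: 4 trees catch fire, 3 burn out
  TTTTT
  TTTF.
  TTF..
  .F...
  F....

TTTTT
TTTF.
TTF..
.F...
F....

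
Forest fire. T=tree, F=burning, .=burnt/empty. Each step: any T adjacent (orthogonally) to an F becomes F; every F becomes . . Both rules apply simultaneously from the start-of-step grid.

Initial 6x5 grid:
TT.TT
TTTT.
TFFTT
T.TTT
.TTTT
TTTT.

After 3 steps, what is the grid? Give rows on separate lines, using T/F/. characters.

Step 1: 5 trees catch fire, 2 burn out
  TT.TT
  TFFT.
  F..FT
  T.FTT
  .TTTT
  TTTT.
Step 2: 7 trees catch fire, 5 burn out
  TF.TT
  F..F.
  ....F
  F..FT
  .TFTT
  TTTT.
Step 3: 6 trees catch fire, 7 burn out
  F..FT
  .....
  .....
  ....F
  .F.FT
  TTFT.

F..FT
.....
.....
....F
.F.FT
TTFT.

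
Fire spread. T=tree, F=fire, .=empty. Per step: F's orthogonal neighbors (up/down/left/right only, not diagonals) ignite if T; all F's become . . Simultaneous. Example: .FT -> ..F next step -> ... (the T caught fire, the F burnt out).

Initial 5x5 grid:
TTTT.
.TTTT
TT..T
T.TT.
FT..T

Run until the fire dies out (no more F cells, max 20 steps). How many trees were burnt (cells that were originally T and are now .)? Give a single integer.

Step 1: +2 fires, +1 burnt (F count now 2)
Step 2: +1 fires, +2 burnt (F count now 1)
Step 3: +1 fires, +1 burnt (F count now 1)
Step 4: +1 fires, +1 burnt (F count now 1)
Step 5: +2 fires, +1 burnt (F count now 2)
Step 6: +3 fires, +2 burnt (F count now 3)
Step 7: +2 fires, +3 burnt (F count now 2)
Step 8: +1 fires, +2 burnt (F count now 1)
Step 9: +0 fires, +1 burnt (F count now 0)
Fire out after step 9
Initially T: 16, now '.': 22
Total burnt (originally-T cells now '.'): 13

Answer: 13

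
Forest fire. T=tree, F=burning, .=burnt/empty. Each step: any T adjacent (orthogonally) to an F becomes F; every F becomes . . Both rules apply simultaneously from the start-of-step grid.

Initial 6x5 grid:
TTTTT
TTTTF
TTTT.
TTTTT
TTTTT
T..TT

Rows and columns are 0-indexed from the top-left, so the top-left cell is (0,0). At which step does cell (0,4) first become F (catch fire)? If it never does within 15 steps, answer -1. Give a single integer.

Step 1: cell (0,4)='F' (+2 fires, +1 burnt)
  -> target ignites at step 1
Step 2: cell (0,4)='.' (+3 fires, +2 burnt)
Step 3: cell (0,4)='.' (+4 fires, +3 burnt)
Step 4: cell (0,4)='.' (+6 fires, +4 burnt)
Step 5: cell (0,4)='.' (+6 fires, +6 burnt)
Step 6: cell (0,4)='.' (+3 fires, +6 burnt)
Step 7: cell (0,4)='.' (+1 fires, +3 burnt)
Step 8: cell (0,4)='.' (+1 fires, +1 burnt)
Step 9: cell (0,4)='.' (+0 fires, +1 burnt)
  fire out at step 9

1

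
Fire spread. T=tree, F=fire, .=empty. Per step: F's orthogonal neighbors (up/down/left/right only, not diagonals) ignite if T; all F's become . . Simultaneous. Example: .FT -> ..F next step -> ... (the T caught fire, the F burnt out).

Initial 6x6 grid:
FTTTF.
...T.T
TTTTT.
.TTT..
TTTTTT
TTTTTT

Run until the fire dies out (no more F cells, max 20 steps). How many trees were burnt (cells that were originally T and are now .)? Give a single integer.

Answer: 24

Derivation:
Step 1: +2 fires, +2 burnt (F count now 2)
Step 2: +2 fires, +2 burnt (F count now 2)
Step 3: +1 fires, +2 burnt (F count now 1)
Step 4: +3 fires, +1 burnt (F count now 3)
Step 5: +3 fires, +3 burnt (F count now 3)
Step 6: +5 fires, +3 burnt (F count now 5)
Step 7: +4 fires, +5 burnt (F count now 4)
Step 8: +3 fires, +4 burnt (F count now 3)
Step 9: +1 fires, +3 burnt (F count now 1)
Step 10: +0 fires, +1 burnt (F count now 0)
Fire out after step 10
Initially T: 25, now '.': 35
Total burnt (originally-T cells now '.'): 24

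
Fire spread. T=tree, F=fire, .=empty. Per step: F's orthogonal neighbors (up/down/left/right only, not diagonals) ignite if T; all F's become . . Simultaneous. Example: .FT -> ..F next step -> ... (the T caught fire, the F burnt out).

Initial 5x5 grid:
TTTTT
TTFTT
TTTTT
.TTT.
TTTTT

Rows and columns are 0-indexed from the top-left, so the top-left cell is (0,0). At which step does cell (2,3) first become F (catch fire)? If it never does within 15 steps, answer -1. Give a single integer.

Step 1: cell (2,3)='T' (+4 fires, +1 burnt)
Step 2: cell (2,3)='F' (+7 fires, +4 burnt)
  -> target ignites at step 2
Step 3: cell (2,3)='.' (+7 fires, +7 burnt)
Step 4: cell (2,3)='.' (+2 fires, +7 burnt)
Step 5: cell (2,3)='.' (+2 fires, +2 burnt)
Step 6: cell (2,3)='.' (+0 fires, +2 burnt)
  fire out at step 6

2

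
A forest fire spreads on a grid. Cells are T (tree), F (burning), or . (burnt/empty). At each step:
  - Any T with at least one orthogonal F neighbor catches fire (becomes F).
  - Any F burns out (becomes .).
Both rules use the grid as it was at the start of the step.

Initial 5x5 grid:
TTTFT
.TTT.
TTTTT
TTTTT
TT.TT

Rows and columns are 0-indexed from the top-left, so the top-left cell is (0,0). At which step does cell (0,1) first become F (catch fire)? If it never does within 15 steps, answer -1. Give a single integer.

Step 1: cell (0,1)='T' (+3 fires, +1 burnt)
Step 2: cell (0,1)='F' (+3 fires, +3 burnt)
  -> target ignites at step 2
Step 3: cell (0,1)='.' (+5 fires, +3 burnt)
Step 4: cell (0,1)='.' (+4 fires, +5 burnt)
Step 5: cell (0,1)='.' (+3 fires, +4 burnt)
Step 6: cell (0,1)='.' (+2 fires, +3 burnt)
Step 7: cell (0,1)='.' (+1 fires, +2 burnt)
Step 8: cell (0,1)='.' (+0 fires, +1 burnt)
  fire out at step 8

2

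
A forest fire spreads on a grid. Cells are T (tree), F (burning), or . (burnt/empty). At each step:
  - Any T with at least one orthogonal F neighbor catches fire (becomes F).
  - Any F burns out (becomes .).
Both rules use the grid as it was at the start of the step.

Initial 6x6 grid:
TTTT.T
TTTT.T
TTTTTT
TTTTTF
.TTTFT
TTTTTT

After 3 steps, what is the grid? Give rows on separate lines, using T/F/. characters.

Step 1: 5 trees catch fire, 2 burn out
  TTTT.T
  TTTT.T
  TTTTTF
  TTTTF.
  .TTF.F
  TTTTFT
Step 2: 6 trees catch fire, 5 burn out
  TTTT.T
  TTTT.F
  TTTTF.
  TTTF..
  .TF...
  TTTF.F
Step 3: 5 trees catch fire, 6 burn out
  TTTT.F
  TTTT..
  TTTF..
  TTF...
  .F....
  TTF...

TTTT.F
TTTT..
TTTF..
TTF...
.F....
TTF...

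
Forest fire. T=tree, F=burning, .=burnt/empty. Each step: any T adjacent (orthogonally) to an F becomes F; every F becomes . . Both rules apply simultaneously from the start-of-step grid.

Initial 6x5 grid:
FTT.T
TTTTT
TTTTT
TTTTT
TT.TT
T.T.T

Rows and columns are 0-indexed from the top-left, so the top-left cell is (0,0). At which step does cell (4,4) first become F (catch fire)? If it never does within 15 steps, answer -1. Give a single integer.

Step 1: cell (4,4)='T' (+2 fires, +1 burnt)
Step 2: cell (4,4)='T' (+3 fires, +2 burnt)
Step 3: cell (4,4)='T' (+3 fires, +3 burnt)
Step 4: cell (4,4)='T' (+4 fires, +3 burnt)
Step 5: cell (4,4)='T' (+5 fires, +4 burnt)
Step 6: cell (4,4)='T' (+3 fires, +5 burnt)
Step 7: cell (4,4)='T' (+2 fires, +3 burnt)
Step 8: cell (4,4)='F' (+1 fires, +2 burnt)
  -> target ignites at step 8
Step 9: cell (4,4)='.' (+1 fires, +1 burnt)
Step 10: cell (4,4)='.' (+0 fires, +1 burnt)
  fire out at step 10

8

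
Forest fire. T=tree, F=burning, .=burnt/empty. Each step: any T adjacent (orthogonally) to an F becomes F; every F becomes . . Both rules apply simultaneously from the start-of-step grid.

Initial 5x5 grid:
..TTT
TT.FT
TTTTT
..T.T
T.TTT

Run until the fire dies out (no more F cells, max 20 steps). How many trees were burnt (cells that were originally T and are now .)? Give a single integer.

Answer: 16

Derivation:
Step 1: +3 fires, +1 burnt (F count now 3)
Step 2: +4 fires, +3 burnt (F count now 4)
Step 3: +3 fires, +4 burnt (F count now 3)
Step 4: +4 fires, +3 burnt (F count now 4)
Step 5: +2 fires, +4 burnt (F count now 2)
Step 6: +0 fires, +2 burnt (F count now 0)
Fire out after step 6
Initially T: 17, now '.': 24
Total burnt (originally-T cells now '.'): 16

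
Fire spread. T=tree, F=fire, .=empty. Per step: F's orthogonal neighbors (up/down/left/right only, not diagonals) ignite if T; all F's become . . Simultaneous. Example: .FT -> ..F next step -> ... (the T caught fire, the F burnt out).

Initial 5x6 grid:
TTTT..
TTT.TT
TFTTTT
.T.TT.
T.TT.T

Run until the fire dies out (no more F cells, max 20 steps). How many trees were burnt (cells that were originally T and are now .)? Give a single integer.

Step 1: +4 fires, +1 burnt (F count now 4)
Step 2: +4 fires, +4 burnt (F count now 4)
Step 3: +4 fires, +4 burnt (F count now 4)
Step 4: +5 fires, +4 burnt (F count now 5)
Step 5: +2 fires, +5 burnt (F count now 2)
Step 6: +0 fires, +2 burnt (F count now 0)
Fire out after step 6
Initially T: 21, now '.': 28
Total burnt (originally-T cells now '.'): 19

Answer: 19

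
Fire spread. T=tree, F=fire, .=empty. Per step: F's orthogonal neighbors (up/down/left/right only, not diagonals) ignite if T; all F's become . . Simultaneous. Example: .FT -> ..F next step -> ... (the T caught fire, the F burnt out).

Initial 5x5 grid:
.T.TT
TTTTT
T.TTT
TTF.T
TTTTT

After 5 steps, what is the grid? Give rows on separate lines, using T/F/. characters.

Step 1: 3 trees catch fire, 1 burn out
  .T.TT
  TTTTT
  T.FTT
  TF..T
  TTFTT
Step 2: 5 trees catch fire, 3 burn out
  .T.TT
  TTFTT
  T..FT
  F...T
  TF.FT
Step 3: 6 trees catch fire, 5 burn out
  .T.TT
  TF.FT
  F...F
  ....T
  F...F
Step 4: 5 trees catch fire, 6 burn out
  .F.FT
  F...F
  .....
  ....F
  .....
Step 5: 1 trees catch fire, 5 burn out
  ....F
  .....
  .....
  .....
  .....

....F
.....
.....
.....
.....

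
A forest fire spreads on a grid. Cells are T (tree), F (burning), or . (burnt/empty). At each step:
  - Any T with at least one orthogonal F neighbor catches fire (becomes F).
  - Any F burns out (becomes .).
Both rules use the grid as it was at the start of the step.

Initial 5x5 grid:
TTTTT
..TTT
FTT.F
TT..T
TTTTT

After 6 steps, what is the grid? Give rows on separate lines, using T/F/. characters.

Step 1: 4 trees catch fire, 2 burn out
  TTTTT
  ..TTF
  .FT..
  FT..F
  TTTTT
Step 2: 6 trees catch fire, 4 burn out
  TTTTF
  ..TF.
  ..F..
  .F...
  FTTTF
Step 3: 4 trees catch fire, 6 burn out
  TTTF.
  ..F..
  .....
  .....
  .FTF.
Step 4: 2 trees catch fire, 4 burn out
  TTF..
  .....
  .....
  .....
  ..F..
Step 5: 1 trees catch fire, 2 burn out
  TF...
  .....
  .....
  .....
  .....
Step 6: 1 trees catch fire, 1 burn out
  F....
  .....
  .....
  .....
  .....

F....
.....
.....
.....
.....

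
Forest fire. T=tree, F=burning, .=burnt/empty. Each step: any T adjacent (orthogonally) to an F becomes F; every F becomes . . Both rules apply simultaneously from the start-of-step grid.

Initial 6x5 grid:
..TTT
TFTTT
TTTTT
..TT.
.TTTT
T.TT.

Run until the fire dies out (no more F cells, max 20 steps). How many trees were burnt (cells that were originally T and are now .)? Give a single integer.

Step 1: +3 fires, +1 burnt (F count now 3)
Step 2: +4 fires, +3 burnt (F count now 4)
Step 3: +4 fires, +4 burnt (F count now 4)
Step 4: +4 fires, +4 burnt (F count now 4)
Step 5: +3 fires, +4 burnt (F count now 3)
Step 6: +2 fires, +3 burnt (F count now 2)
Step 7: +0 fires, +2 burnt (F count now 0)
Fire out after step 7
Initially T: 21, now '.': 29
Total burnt (originally-T cells now '.'): 20

Answer: 20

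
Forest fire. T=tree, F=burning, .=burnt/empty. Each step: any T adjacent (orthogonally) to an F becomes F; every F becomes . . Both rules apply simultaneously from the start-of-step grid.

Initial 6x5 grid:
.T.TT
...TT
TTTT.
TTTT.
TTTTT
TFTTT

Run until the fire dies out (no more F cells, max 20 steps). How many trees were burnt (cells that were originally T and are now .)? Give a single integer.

Step 1: +3 fires, +1 burnt (F count now 3)
Step 2: +4 fires, +3 burnt (F count now 4)
Step 3: +5 fires, +4 burnt (F count now 5)
Step 4: +4 fires, +5 burnt (F count now 4)
Step 5: +1 fires, +4 burnt (F count now 1)
Step 6: +1 fires, +1 burnt (F count now 1)
Step 7: +2 fires, +1 burnt (F count now 2)
Step 8: +1 fires, +2 burnt (F count now 1)
Step 9: +0 fires, +1 burnt (F count now 0)
Fire out after step 9
Initially T: 22, now '.': 29
Total burnt (originally-T cells now '.'): 21

Answer: 21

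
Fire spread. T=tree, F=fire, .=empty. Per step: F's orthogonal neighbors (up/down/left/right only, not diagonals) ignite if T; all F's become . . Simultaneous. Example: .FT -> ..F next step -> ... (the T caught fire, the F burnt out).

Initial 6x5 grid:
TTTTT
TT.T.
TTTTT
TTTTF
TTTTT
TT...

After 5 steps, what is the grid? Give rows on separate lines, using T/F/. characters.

Step 1: 3 trees catch fire, 1 burn out
  TTTTT
  TT.T.
  TTTTF
  TTTF.
  TTTTF
  TT...
Step 2: 3 trees catch fire, 3 burn out
  TTTTT
  TT.T.
  TTTF.
  TTF..
  TTTF.
  TT...
Step 3: 4 trees catch fire, 3 burn out
  TTTTT
  TT.F.
  TTF..
  TF...
  TTF..
  TT...
Step 4: 4 trees catch fire, 4 burn out
  TTTFT
  TT...
  TF...
  F....
  TF...
  TT...
Step 5: 6 trees catch fire, 4 burn out
  TTF.F
  TF...
  F....
  .....
  F....
  TF...

TTF.F
TF...
F....
.....
F....
TF...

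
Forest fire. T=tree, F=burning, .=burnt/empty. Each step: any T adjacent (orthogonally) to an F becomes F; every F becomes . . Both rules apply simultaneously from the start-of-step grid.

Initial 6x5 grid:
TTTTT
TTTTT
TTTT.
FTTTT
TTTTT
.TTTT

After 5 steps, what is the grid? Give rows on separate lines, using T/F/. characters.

Step 1: 3 trees catch fire, 1 burn out
  TTTTT
  TTTTT
  FTTT.
  .FTTT
  FTTTT
  .TTTT
Step 2: 4 trees catch fire, 3 burn out
  TTTTT
  FTTTT
  .FTT.
  ..FTT
  .FTTT
  .TTTT
Step 3: 6 trees catch fire, 4 burn out
  FTTTT
  .FTTT
  ..FT.
  ...FT
  ..FTT
  .FTTT
Step 4: 6 trees catch fire, 6 burn out
  .FTTT
  ..FTT
  ...F.
  ....F
  ...FT
  ..FTT
Step 5: 4 trees catch fire, 6 burn out
  ..FTT
  ...FT
  .....
  .....
  ....F
  ...FT

..FTT
...FT
.....
.....
....F
...FT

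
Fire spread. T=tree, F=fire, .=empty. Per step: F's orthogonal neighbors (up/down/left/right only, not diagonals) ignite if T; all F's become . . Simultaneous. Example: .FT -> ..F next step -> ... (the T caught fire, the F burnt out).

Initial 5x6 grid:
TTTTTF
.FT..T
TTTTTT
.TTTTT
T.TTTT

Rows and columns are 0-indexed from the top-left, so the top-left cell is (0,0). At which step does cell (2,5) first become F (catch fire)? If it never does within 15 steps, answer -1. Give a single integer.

Step 1: cell (2,5)='T' (+5 fires, +2 burnt)
Step 2: cell (2,5)='F' (+7 fires, +5 burnt)
  -> target ignites at step 2
Step 3: cell (2,5)='.' (+4 fires, +7 burnt)
Step 4: cell (2,5)='.' (+4 fires, +4 burnt)
Step 5: cell (2,5)='.' (+2 fires, +4 burnt)
Step 6: cell (2,5)='.' (+0 fires, +2 burnt)
  fire out at step 6

2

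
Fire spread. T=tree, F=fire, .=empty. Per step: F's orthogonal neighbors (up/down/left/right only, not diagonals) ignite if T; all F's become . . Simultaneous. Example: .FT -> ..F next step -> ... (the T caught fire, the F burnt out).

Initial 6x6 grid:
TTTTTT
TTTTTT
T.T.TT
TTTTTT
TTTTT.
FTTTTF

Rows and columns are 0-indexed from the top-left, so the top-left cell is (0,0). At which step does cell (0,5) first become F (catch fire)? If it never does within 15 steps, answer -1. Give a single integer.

Step 1: cell (0,5)='T' (+3 fires, +2 burnt)
Step 2: cell (0,5)='T' (+5 fires, +3 burnt)
Step 3: cell (0,5)='T' (+5 fires, +5 burnt)
Step 4: cell (0,5)='T' (+5 fires, +5 burnt)
Step 5: cell (0,5)='T' (+5 fires, +5 burnt)
Step 6: cell (0,5)='T' (+5 fires, +5 burnt)
Step 7: cell (0,5)='F' (+3 fires, +5 burnt)
  -> target ignites at step 7
Step 8: cell (0,5)='.' (+0 fires, +3 burnt)
  fire out at step 8

7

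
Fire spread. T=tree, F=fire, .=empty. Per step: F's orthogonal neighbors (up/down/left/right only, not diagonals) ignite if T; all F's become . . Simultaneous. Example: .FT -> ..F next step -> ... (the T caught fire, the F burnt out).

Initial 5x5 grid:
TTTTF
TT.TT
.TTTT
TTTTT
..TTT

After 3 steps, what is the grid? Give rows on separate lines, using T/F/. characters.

Step 1: 2 trees catch fire, 1 burn out
  TTTF.
  TT.TF
  .TTTT
  TTTTT
  ..TTT
Step 2: 3 trees catch fire, 2 burn out
  TTF..
  TT.F.
  .TTTF
  TTTTT
  ..TTT
Step 3: 3 trees catch fire, 3 burn out
  TF...
  TT...
  .TTF.
  TTTTF
  ..TTT

TF...
TT...
.TTF.
TTTTF
..TTT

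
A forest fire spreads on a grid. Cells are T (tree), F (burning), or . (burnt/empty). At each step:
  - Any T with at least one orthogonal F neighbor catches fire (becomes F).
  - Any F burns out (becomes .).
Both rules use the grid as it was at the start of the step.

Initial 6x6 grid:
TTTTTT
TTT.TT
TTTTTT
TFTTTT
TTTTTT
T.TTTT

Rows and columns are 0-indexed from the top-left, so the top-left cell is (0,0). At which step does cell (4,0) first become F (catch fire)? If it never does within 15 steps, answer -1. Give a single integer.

Step 1: cell (4,0)='T' (+4 fires, +1 burnt)
Step 2: cell (4,0)='F' (+6 fires, +4 burnt)
  -> target ignites at step 2
Step 3: cell (4,0)='.' (+8 fires, +6 burnt)
Step 4: cell (4,0)='.' (+6 fires, +8 burnt)
Step 5: cell (4,0)='.' (+5 fires, +6 burnt)
Step 6: cell (4,0)='.' (+3 fires, +5 burnt)
Step 7: cell (4,0)='.' (+1 fires, +3 burnt)
Step 8: cell (4,0)='.' (+0 fires, +1 burnt)
  fire out at step 8

2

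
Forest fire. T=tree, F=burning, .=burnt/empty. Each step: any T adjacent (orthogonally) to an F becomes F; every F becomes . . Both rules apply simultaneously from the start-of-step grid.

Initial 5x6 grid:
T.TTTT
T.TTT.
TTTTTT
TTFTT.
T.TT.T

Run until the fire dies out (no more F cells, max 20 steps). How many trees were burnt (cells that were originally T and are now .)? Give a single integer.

Step 1: +4 fires, +1 burnt (F count now 4)
Step 2: +6 fires, +4 burnt (F count now 6)
Step 3: +5 fires, +6 burnt (F count now 5)
Step 4: +4 fires, +5 burnt (F count now 4)
Step 5: +2 fires, +4 burnt (F count now 2)
Step 6: +1 fires, +2 burnt (F count now 1)
Step 7: +0 fires, +1 burnt (F count now 0)
Fire out after step 7
Initially T: 23, now '.': 29
Total burnt (originally-T cells now '.'): 22

Answer: 22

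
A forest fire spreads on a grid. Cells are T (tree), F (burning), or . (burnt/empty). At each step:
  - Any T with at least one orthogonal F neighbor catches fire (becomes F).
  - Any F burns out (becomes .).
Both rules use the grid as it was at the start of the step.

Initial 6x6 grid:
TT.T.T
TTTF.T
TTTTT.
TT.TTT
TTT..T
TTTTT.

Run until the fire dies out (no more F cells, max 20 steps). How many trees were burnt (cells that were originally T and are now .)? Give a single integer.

Step 1: +3 fires, +1 burnt (F count now 3)
Step 2: +4 fires, +3 burnt (F count now 4)
Step 3: +4 fires, +4 burnt (F count now 4)
Step 4: +4 fires, +4 burnt (F count now 4)
Step 5: +3 fires, +4 burnt (F count now 3)
Step 6: +3 fires, +3 burnt (F count now 3)
Step 7: +2 fires, +3 burnt (F count now 2)
Step 8: +1 fires, +2 burnt (F count now 1)
Step 9: +1 fires, +1 burnt (F count now 1)
Step 10: +0 fires, +1 burnt (F count now 0)
Fire out after step 10
Initially T: 27, now '.': 34
Total burnt (originally-T cells now '.'): 25

Answer: 25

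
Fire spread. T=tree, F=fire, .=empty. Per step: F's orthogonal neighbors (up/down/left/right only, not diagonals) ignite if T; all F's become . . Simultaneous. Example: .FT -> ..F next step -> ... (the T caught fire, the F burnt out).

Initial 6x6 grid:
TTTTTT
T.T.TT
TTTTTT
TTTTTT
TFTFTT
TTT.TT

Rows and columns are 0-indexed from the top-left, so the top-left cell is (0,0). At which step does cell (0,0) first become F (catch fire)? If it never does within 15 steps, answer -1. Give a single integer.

Step 1: cell (0,0)='T' (+6 fires, +2 burnt)
Step 2: cell (0,0)='T' (+9 fires, +6 burnt)
Step 3: cell (0,0)='T' (+5 fires, +9 burnt)
Step 4: cell (0,0)='T' (+4 fires, +5 burnt)
Step 5: cell (0,0)='F' (+4 fires, +4 burnt)
  -> target ignites at step 5
Step 6: cell (0,0)='.' (+3 fires, +4 burnt)
Step 7: cell (0,0)='.' (+0 fires, +3 burnt)
  fire out at step 7

5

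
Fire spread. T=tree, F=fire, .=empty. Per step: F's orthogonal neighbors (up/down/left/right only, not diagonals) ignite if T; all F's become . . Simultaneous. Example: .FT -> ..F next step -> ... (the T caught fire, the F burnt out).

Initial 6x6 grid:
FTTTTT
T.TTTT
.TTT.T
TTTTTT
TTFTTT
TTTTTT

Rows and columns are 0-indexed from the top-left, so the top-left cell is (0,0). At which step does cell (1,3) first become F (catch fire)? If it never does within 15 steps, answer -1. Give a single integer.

Step 1: cell (1,3)='T' (+6 fires, +2 burnt)
Step 2: cell (1,3)='T' (+8 fires, +6 burnt)
Step 3: cell (1,3)='T' (+9 fires, +8 burnt)
Step 4: cell (1,3)='F' (+4 fires, +9 burnt)
  -> target ignites at step 4
Step 5: cell (1,3)='.' (+3 fires, +4 burnt)
Step 6: cell (1,3)='.' (+1 fires, +3 burnt)
Step 7: cell (1,3)='.' (+0 fires, +1 burnt)
  fire out at step 7

4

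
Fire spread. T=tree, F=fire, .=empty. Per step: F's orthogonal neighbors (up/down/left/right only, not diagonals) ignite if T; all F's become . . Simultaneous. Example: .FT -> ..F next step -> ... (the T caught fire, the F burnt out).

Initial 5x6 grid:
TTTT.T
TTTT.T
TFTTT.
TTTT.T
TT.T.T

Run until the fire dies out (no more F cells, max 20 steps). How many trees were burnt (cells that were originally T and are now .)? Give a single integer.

Step 1: +4 fires, +1 burnt (F count now 4)
Step 2: +7 fires, +4 burnt (F count now 7)
Step 3: +6 fires, +7 burnt (F count now 6)
Step 4: +2 fires, +6 burnt (F count now 2)
Step 5: +0 fires, +2 burnt (F count now 0)
Fire out after step 5
Initially T: 23, now '.': 26
Total burnt (originally-T cells now '.'): 19

Answer: 19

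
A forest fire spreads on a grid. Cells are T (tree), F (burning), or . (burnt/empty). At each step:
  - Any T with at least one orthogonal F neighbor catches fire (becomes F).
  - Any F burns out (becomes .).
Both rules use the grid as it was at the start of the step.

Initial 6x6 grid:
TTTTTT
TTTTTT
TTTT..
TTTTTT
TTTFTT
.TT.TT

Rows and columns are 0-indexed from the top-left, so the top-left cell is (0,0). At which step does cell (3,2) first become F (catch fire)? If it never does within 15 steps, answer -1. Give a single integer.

Step 1: cell (3,2)='T' (+3 fires, +1 burnt)
Step 2: cell (3,2)='F' (+7 fires, +3 burnt)
  -> target ignites at step 2
Step 3: cell (3,2)='.' (+7 fires, +7 burnt)
Step 4: cell (3,2)='.' (+5 fires, +7 burnt)
Step 5: cell (3,2)='.' (+5 fires, +5 burnt)
Step 6: cell (3,2)='.' (+3 fires, +5 burnt)
Step 7: cell (3,2)='.' (+1 fires, +3 burnt)
Step 8: cell (3,2)='.' (+0 fires, +1 burnt)
  fire out at step 8

2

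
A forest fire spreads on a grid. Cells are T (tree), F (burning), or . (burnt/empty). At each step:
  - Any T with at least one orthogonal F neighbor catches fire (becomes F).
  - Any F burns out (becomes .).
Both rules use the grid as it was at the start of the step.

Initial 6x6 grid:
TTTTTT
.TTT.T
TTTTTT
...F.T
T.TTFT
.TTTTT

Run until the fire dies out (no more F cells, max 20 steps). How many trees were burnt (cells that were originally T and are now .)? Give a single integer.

Step 1: +4 fires, +2 burnt (F count now 4)
Step 2: +7 fires, +4 burnt (F count now 7)
Step 3: +5 fires, +7 burnt (F count now 5)
Step 4: +6 fires, +5 burnt (F count now 6)
Step 5: +2 fires, +6 burnt (F count now 2)
Step 6: +1 fires, +2 burnt (F count now 1)
Step 7: +0 fires, +1 burnt (F count now 0)
Fire out after step 7
Initially T: 26, now '.': 35
Total burnt (originally-T cells now '.'): 25

Answer: 25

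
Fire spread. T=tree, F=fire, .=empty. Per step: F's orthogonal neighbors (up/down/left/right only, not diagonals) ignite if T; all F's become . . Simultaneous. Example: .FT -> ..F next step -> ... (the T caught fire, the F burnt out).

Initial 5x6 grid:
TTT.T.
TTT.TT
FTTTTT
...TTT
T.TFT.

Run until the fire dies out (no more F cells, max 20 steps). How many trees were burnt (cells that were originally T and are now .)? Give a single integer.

Step 1: +5 fires, +2 burnt (F count now 5)
Step 2: +5 fires, +5 burnt (F count now 5)
Step 3: +4 fires, +5 burnt (F count now 4)
Step 4: +3 fires, +4 burnt (F count now 3)
Step 5: +2 fires, +3 burnt (F count now 2)
Step 6: +0 fires, +2 burnt (F count now 0)
Fire out after step 6
Initially T: 20, now '.': 29
Total burnt (originally-T cells now '.'): 19

Answer: 19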